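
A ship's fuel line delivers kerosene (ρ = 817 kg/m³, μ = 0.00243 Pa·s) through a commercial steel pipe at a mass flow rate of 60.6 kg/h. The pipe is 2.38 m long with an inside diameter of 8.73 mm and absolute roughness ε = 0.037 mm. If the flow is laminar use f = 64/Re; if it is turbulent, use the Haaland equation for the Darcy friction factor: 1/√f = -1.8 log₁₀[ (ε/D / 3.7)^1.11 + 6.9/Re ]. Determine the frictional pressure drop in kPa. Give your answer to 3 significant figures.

ΔP ≈ 0.836 kPa

ṁ = 60.6 kg/h = 60.6/3600 = 0.01683 kg/s.
A = πD²/4 = π(0.00873)²/4 = 5.986e-05 m²; mean velocity V = ṁ/(ρA) = 0.01683/(817 · 5.986e-05) = 0.3442 m/s.
Reynolds number Re = ρVD/μ = 817 · 0.3442 · 0.00873 / 0.00243 = 1010.
Re < 2300 → laminar flow, so f = 64/Re = 64/1010 = 0.06335 (the turbulent correlation is not needed).
Darcy-Weisbach: ΔP = f(L/D)(ρV²/2) = 0.06335·(2.38/0.00873)·(817·0.3442²/2) = 0.06335·272.6·48.4 = 835.9 Pa.
ΔP = 835.9 Pa = 0.836 kPa.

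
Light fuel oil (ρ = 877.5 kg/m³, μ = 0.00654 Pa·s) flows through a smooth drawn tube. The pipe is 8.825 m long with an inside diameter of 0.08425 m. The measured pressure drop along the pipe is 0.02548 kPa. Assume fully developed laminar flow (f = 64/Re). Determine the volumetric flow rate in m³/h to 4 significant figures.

Q ≈ 1.965 m³/h

For laminar flow, f = 64/Re with Re = ρVD/μ, so Darcy-Weisbach reduces to ΔP = 32μLV/D². Solving for V: V = ΔP·D²/(32μL) = 25.48·(0.08425)²/(32·0.00654·8.825) = 0.09793 m/s.
Check: Re = ρVD/μ = 877.5·0.09793·0.08425/0.00654 = 1107 < 2300, so the laminar assumption holds.
Q = V·A = 0.09793·(π/4·0.08425²) = 0.0005459 m³/s = 1.965 m³/h.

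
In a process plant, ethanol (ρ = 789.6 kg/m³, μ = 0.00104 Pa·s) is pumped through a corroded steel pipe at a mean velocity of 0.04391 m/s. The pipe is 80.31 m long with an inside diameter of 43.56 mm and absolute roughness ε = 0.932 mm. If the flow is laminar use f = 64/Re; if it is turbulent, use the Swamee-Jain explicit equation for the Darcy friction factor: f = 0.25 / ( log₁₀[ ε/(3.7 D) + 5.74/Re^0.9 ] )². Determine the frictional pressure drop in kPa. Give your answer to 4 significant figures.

Reynolds number Re = ρVD/μ = 789.6 · 0.04391 · 0.04356 / 0.00104 = 1452.
Re < 2300 → laminar flow, so f = 64/Re = 64/1452 = 0.04407 (the turbulent correlation is not needed).
Darcy-Weisbach: ΔP = f(L/D)(ρV²/2) = 0.04407·(80.31/0.04356)·(789.6·0.04391²/2) = 0.04407·1844·0.7612 = 61.85 Pa.
ΔP = 61.85 Pa = 0.06185 kPa.

ΔP ≈ 0.06185 kPa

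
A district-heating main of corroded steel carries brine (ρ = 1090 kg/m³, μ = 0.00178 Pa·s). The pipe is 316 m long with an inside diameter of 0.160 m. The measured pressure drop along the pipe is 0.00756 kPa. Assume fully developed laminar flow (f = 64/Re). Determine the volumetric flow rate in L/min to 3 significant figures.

Q ≈ 13.0 L/min

For laminar flow, f = 64/Re with Re = ρVD/μ, so Darcy-Weisbach reduces to ΔP = 32μLV/D². Solving for V: V = ΔP·D²/(32μL) = 7.56·(0.16)²/(32·0.00178·316) = 0.01075 m/s.
Check: Re = ρVD/μ = 1090·0.01075·0.16/0.00178 = 1053 < 2300, so the laminar assumption holds.
Q = V·A = 0.01075·(π/4·0.16²) = 0.0002162 m³/s = 13.0 L/min.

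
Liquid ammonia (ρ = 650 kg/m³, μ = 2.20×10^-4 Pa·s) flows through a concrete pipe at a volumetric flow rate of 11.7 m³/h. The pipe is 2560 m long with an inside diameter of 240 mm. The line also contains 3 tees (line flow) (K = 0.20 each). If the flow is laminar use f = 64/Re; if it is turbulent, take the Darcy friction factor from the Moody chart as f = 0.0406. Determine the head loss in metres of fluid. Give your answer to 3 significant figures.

Q = 11.7 m³/h = 11.7/3600 = 0.00325 m³/s.
Cross-sectional area A = πD²/4 = π(0.24)²/4 = 0.04524 m²; mean velocity V = Q/A = 0.00325/0.04524 = 0.07184 m/s.
Reynolds number Re = ρVD/μ = 650 · 0.07184 · 0.24 / 0.00022 = 5.094e+04.
Re > 4000 → turbulent; use the Moody-chart value f = 0.0406.
Total minor-loss coefficient ΣK = 3·0.2 = 0.6.
ΔP = [f·L/D + ΣK]·(ρV²/2) = [0.0406·2560/0.24 + 0.6]·(650·0.07184²/2) = [433.1 + 0.6]·1.677 = 727.4 Pa.
Head loss h_f = ΔP/(ρg) = 727.4/(650·9.81) = 0.114 m.

h_f ≈ 0.114 m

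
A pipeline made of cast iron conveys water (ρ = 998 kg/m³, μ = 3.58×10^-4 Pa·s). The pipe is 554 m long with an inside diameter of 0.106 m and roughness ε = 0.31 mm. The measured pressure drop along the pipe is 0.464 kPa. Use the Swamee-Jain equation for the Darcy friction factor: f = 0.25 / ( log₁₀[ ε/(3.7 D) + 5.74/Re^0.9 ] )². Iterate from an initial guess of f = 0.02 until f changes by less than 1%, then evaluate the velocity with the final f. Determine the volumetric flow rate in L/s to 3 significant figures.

Rearranging Darcy-Weisbach: V = √(2·ΔP·D/(f·L·ρ)). With ε/D = 0.00031/0.106 = 0.00292, iterate starting from f = 0.02:
  f = 0.02 → V = √(2·464·0.106/(0.02·554·998)) = 0.09432 m/s; Re = ρVD/μ = 2.787e+04; f → 0.03045
  f = 0.03045 → V = 0.07644 m/s; Re = 2.259e+04; f → 0.03124
  f = 0.03124 → V = 0.07547 m/s; Re = 2.23e+04; f → 0.03129
Converged (Δf/f < 1%). With the final f = 0.03129: V = √(2·464·0.106/(0.03129·554·998)) = 0.0754 m/s.
Q = V·A = 0.0754·(π/4·0.106²) = 0.0006654 m³/s = 0.665 L/s.

Q ≈ 0.665 L/s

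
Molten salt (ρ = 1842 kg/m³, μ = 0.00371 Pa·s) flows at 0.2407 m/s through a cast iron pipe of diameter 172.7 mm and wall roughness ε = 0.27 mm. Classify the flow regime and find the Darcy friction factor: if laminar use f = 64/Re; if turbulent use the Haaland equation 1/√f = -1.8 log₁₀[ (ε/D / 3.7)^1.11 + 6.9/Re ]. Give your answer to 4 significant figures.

f ≈ 0.02853

Re = ρVD/μ = 1842·0.2407·0.1727/0.00371 = 2.064e+04.
Re > 4000 → turbulent. ε/D = 0.00027/0.1727 = 0.00156; Haaland: 1/√f = -1.8 log₁₀[0.00018 + 0.000334] = 5.92, so f = 0.02853.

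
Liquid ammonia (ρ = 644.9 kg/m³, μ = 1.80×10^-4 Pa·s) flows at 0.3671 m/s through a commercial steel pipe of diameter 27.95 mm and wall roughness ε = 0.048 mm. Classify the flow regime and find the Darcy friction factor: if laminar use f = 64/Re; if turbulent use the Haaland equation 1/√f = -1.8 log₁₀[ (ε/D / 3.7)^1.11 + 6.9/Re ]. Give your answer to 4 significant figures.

f ≈ 0.02651

Re = ρVD/μ = 644.9·0.3671·0.02795/0.00018 = 3.676e+04.
Re > 4000 → turbulent. ε/D = 4.8e-05/0.02795 = 0.00172; Haaland: 1/√f = -1.8 log₁₀[0.0002 + 0.000188] = 6.142, so f = 0.02651.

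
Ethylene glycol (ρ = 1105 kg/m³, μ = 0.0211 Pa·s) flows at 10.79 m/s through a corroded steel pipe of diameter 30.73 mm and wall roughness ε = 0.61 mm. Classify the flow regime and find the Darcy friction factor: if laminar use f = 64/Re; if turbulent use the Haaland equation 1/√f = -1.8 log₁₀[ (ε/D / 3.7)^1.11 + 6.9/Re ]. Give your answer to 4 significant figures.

f ≈ 0.05073

Re = ρVD/μ = 1105·10.79·0.03073/0.0211 = 1.736e+04.
Re > 4000 → turbulent. ε/D = 0.00061/0.03073 = 0.0199; Haaland: 1/√f = -1.8 log₁₀[0.00302 + 0.000397] = 4.44, so f = 0.05073.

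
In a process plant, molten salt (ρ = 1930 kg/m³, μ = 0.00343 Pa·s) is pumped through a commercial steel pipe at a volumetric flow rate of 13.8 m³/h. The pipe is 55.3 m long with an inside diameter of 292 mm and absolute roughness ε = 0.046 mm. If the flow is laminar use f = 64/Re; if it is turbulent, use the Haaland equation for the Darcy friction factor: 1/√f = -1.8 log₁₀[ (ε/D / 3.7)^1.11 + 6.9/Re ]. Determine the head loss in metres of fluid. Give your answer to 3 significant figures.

Q = 13.8 m³/h = 13.8/3600 = 0.003833 m³/s.
Cross-sectional area A = πD²/4 = π(0.292)²/4 = 0.06697 m²; mean velocity V = Q/A = 0.003833/0.06697 = 0.05724 m/s.
Reynolds number Re = ρVD/μ = 1930 · 0.05724 · 0.292 / 0.00343 = 9405.
Re > 4000 → turbulent. Relative roughness ε/D = 4.6e-05/0.292 = 0.000158. Haaland: 1/√f = -1.8 log₁₀[(0.000158/3.7)^1.11 + 6.9/9405] = -1.8 log₁₀[1.41e-05 + 0.000734] = 5.627, so f = 0.03158.
Darcy-Weisbach: ΔP = f(L/D)(ρV²/2) = 0.03158·(55.3/0.292)·(1930·0.05724²/2) = 0.03158·189.4·3.162 = 18.91 Pa.
Head loss h_f = ΔP/(ρg) = 18.91/(1930·9.81) = 9.99×10^-4 m.

h_f ≈ 9.99×10^-4 m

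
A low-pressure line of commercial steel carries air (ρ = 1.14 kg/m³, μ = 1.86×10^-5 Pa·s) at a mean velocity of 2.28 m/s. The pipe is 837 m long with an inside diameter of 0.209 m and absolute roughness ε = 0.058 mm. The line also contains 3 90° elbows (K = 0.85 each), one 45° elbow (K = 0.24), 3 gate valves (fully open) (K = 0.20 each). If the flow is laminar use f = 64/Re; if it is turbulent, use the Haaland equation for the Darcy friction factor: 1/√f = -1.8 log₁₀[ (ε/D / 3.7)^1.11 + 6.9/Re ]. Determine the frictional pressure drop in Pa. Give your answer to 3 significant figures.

ΔP ≈ 296 Pa

Reynolds number Re = ρVD/μ = 1.14 · 2.28 · 0.209 / 1.86e-05 = 2.921e+04.
Re > 4000 → turbulent. Relative roughness ε/D = 5.8e-05/0.209 = 0.000278. Haaland: 1/√f = -1.8 log₁₀[(0.000278/3.7)^1.11 + 6.9/2.921e+04] = -1.8 log₁₀[2.64e-05 + 0.000236] = 6.445, so f = 0.02407.
Total minor-loss coefficient ΣK = 3·0.85 + 1·0.24 + 3·0.2 = 3.39.
ΔP = [f·L/D + ΣK]·(ρV²/2) = [0.02407·837/0.209 + 3.39]·(1.14·2.28²/2) = [96.41 + 3.39]·2.963 = 295.7 Pa.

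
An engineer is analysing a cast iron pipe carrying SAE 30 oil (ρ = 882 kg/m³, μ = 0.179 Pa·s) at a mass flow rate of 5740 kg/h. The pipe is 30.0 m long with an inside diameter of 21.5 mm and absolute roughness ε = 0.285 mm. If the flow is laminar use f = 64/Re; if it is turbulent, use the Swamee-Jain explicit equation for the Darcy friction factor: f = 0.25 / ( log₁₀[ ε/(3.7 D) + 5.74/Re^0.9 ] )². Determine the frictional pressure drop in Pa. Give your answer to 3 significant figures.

ṁ = 5740 kg/h = 5740/3600 = 1.594 kg/s.
A = πD²/4 = π(0.0215)²/4 = 0.0003631 m²; mean velocity V = ṁ/(ρA) = 1.594/(882 · 0.0003631) = 4.979 m/s.
Reynolds number Re = ρVD/μ = 882 · 4.979 · 0.0215 / 0.179 = 527.5.
Re < 2300 → laminar flow, so f = 64/Re = 64/527.5 = 0.1213 (the turbulent correlation is not needed).
Darcy-Weisbach: ΔP = f(L/D)(ρV²/2) = 0.1213·(30/0.0215)·(882·4.979²/2) = 0.1213·1395·1.093e+04 = 1.851e+06 Pa.

ΔP ≈ 1.85×10^6 Pa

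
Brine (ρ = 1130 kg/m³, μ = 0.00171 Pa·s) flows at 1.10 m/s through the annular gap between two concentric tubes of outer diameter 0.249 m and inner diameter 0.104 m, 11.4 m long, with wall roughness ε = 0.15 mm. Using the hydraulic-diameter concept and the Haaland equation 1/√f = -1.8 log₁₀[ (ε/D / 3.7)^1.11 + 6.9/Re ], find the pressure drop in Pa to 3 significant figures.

Hydraulic diameter D_h = 4A/P = D_o - D_i = 0.249 - 0.104 = 0.145 m.
Re = ρVD_h/μ = 1130·1.1·0.145/0.00171 = 1.054e+05.
ε/D_h = 0.00015/0.145 = 0.00103; Haaland gives 1/√f = -1.8 log₁₀[0.000114+6.55e-05] = 6.744, so f = 0.02199.
ΔP = f(L/D_h)(ρV²/2) = 0.02199·11.4/0.145·683.7 = 1182 Pa.

ΔP ≈ 1180 Pa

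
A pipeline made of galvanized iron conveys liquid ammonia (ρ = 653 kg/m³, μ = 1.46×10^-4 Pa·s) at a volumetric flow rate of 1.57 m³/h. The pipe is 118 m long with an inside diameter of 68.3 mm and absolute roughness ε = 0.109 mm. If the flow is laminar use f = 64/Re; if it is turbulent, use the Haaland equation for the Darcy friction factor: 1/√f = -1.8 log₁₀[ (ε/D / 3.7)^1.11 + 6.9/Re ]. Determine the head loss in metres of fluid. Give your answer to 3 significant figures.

h_f ≈ 0.0328 m

Q = 1.57 m³/h = 1.57/3600 = 0.0004361 m³/s.
Cross-sectional area A = πD²/4 = π(0.0683)²/4 = 0.003664 m²; mean velocity V = Q/A = 0.0004361/0.003664 = 0.119 m/s.
Reynolds number Re = ρVD/μ = 653 · 0.119 · 0.0683 / 0.000146 = 3.636e+04.
Re > 4000 → turbulent. Relative roughness ε/D = 0.000109/0.0683 = 0.0016. Haaland: 1/√f = -1.8 log₁₀[(0.0016/3.7)^1.11 + 6.9/3.636e+04] = -1.8 log₁₀[0.000184 + 0.00019] = 6.169, so f = 0.02627.
Darcy-Weisbach: ΔP = f(L/D)(ρV²/2) = 0.02627·(118/0.0683)·(653·0.119²/2) = 0.02627·1728·4.626 = 210 Pa.
Head loss h_f = ΔP/(ρg) = 210/(653·9.81) = 0.0328 m.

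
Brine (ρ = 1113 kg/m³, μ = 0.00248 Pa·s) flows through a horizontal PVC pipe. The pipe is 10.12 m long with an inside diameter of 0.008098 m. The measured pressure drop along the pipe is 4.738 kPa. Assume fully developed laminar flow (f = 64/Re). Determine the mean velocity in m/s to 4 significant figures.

For laminar flow, f = 64/Re with Re = ρVD/μ, so Darcy-Weisbach reduces to ΔP = 32μLV/D². Solving for V: V = ΔP·D²/(32μL) = 4738·(0.008098)²/(32·0.00248·10.12) = 0.3869 m/s.
Check: Re = ρVD/μ = 1113·0.3869·0.008098/0.00248 = 1406 < 2300, so the laminar assumption holds.

V ≈ 0.3869 m/s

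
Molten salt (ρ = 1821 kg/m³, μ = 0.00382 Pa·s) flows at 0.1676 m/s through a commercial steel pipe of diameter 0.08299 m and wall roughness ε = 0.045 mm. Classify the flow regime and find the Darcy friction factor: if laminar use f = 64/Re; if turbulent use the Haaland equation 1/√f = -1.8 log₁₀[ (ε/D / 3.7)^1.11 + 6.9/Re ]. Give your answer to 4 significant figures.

f ≈ 0.03522

Re = ρVD/μ = 1821·0.1676·0.08299/0.00382 = 6631.
Re > 4000 → turbulent. ε/D = 4.5e-05/0.08299 = 0.000542; Haaland: 1/√f = -1.8 log₁₀[5.55e-05 + 0.00104] = 5.328, so f = 0.03522.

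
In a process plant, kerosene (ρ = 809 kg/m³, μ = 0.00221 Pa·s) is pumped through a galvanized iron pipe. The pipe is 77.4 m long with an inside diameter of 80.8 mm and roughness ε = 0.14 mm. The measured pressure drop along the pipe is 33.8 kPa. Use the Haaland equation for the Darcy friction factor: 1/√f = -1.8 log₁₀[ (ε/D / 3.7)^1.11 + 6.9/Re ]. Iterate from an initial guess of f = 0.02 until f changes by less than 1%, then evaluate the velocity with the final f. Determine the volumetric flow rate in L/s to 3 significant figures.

Rearranging Darcy-Weisbach: V = √(2·ΔP·D/(f·L·ρ)). With ε/D = 0.00014/0.0808 = 0.00173, iterate starting from f = 0.02:
  f = 0.02 → V = √(2·3.38e+04·0.0808/(0.02·77.4·809)) = 2.088 m/s; Re = ρVD/μ = 6.177e+04; f → 0.02514
  f = 0.02514 → V = 1.863 m/s; Re = 5.51e+04; f → 0.0254
  f = 0.0254 → V = 1.853 m/s; Re = 5.481e+04; f → 0.02541
Converged (Δf/f < 1%). With the final f = 0.02541: V = √(2·3.38e+04·0.0808/(0.02541·77.4·809)) = 1.853 m/s.
Q = V·A = 1.853·(π/4·0.0808²) = 0.0095 m³/s = 9.50 L/s.

Q ≈ 9.50 L/s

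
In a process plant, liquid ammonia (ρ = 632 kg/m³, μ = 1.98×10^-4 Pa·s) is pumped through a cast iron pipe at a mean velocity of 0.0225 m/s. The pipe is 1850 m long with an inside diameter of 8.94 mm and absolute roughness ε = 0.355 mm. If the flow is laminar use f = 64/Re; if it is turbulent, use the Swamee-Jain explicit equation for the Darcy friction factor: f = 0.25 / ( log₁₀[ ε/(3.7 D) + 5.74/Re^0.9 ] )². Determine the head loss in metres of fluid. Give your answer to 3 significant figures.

h_f ≈ 0.532 m

Reynolds number Re = ρVD/μ = 632 · 0.0225 · 0.00894 / 0.000198 = 642.1.
Re < 2300 → laminar flow, so f = 64/Re = 64/642.1 = 0.09968 (the turbulent correlation is not needed).
Darcy-Weisbach: ΔP = f(L/D)(ρV²/2) = 0.09968·(1850/0.00894)·(632·0.0225²/2) = 0.09968·2.069e+05·0.16 = 3300 Pa.
Head loss h_f = ΔP/(ρg) = 3300/(632·9.81) = 0.532 m.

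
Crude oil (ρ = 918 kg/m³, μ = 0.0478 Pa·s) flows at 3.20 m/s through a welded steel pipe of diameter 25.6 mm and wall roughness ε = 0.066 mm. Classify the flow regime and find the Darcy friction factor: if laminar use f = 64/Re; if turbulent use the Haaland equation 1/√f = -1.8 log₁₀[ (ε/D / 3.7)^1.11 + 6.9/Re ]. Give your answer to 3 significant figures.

Re = ρVD/μ = 918·3.2·0.0256/0.0478 = 1573.
Re < 2300 → laminar, so f = 64/Re = 0.04068 (roughness is irrelevant in laminar flow).

f ≈ 0.0407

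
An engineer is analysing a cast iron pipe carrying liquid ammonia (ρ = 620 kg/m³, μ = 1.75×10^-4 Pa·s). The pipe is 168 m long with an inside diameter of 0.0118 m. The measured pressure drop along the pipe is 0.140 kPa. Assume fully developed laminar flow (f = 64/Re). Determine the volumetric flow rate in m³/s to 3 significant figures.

For laminar flow, f = 64/Re with Re = ρVD/μ, so Darcy-Weisbach reduces to ΔP = 32μLV/D². Solving for V: V = ΔP·D²/(32μL) = 140·(0.0118)²/(32·0.000175·168) = 0.02072 m/s.
Check: Re = ρVD/μ = 620·0.02072·0.0118/0.000175 = 866.2 < 2300, so the laminar assumption holds.
Q = V·A = 0.02072·(π/4·0.0118²) = 2.266e-06 m³/s = 2.27×10^-6 m³/s.

Q ≈ 2.27×10^-6 m³/s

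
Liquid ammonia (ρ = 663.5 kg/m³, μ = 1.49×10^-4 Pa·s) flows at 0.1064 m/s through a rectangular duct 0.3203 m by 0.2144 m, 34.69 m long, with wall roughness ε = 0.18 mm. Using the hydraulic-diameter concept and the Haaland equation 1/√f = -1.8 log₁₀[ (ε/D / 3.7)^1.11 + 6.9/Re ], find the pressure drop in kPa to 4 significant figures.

ΔP ≈ 0.01037 kPa

Hydraulic diameter D_h = 4A/P = 4·(0.3203·0.2144)/(2·(0.3203+0.2144)) = 0.2747/1.069 = 0.2569 m.
Re = ρVD_h/μ = 663.5·0.1064·0.2569/0.000149 = 1.217e+05.
ε/D_h = 0.00018/0.2569 = 0.000701; Haaland gives 1/√f = -1.8 log₁₀[7.38e-05+5.67e-05] = 6.992, so f = 0.02045.
ΔP = f(L/D_h)(ρV²/2) = 0.02045·34.69/0.2569·3.756 = 10.37 Pa.
ΔP = 0.01037 kPa.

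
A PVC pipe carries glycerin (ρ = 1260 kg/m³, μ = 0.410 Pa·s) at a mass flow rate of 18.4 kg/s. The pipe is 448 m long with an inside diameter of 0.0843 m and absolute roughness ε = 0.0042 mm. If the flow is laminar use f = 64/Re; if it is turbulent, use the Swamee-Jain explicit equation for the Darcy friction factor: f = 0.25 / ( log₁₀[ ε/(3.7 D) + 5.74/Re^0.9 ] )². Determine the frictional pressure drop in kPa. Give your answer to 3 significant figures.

A = πD²/4 = π(0.0843)²/4 = 0.005581 m²; mean velocity V = ṁ/(ρA) = 18.4/(1260 · 0.005581) = 2.616 m/s.
Reynolds number Re = ρVD/μ = 1260 · 2.616 · 0.0843 / 0.41 = 677.8.
Re < 2300 → laminar flow, so f = 64/Re = 64/677.8 = 0.09442 (the turbulent correlation is not needed).
Darcy-Weisbach: ΔP = f(L/D)(ρV²/2) = 0.09442·(448/0.0843)·(1260·2.616²/2) = 0.09442·5314·4313 = 2.164e+06 Pa.
ΔP = 2.164e+06 Pa = 2160 kPa.

ΔP ≈ 2160 kPa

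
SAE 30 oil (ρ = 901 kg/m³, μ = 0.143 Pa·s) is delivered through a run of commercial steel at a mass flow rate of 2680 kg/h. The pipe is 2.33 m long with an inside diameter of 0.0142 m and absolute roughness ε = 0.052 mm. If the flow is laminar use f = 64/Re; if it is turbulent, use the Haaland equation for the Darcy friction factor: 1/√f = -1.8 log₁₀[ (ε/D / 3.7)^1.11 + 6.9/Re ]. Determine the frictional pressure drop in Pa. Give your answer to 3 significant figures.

ṁ = 2680 kg/h = 2680/3600 = 0.7444 kg/s.
A = πD²/4 = π(0.0142)²/4 = 0.0001584 m²; mean velocity V = ṁ/(ρA) = 0.7444/(901 · 0.0001584) = 5.217 m/s.
Reynolds number Re = ρVD/μ = 901 · 5.217 · 0.0142 / 0.143 = 466.8.
Re < 2300 → laminar flow, so f = 64/Re = 64/466.8 = 0.1371 (the turbulent correlation is not needed).
Darcy-Weisbach: ΔP = f(L/D)(ρV²/2) = 0.1371·(2.33/0.0142)·(901·5.217²/2) = 0.1371·164.1·1.226e+04 = 2.759e+05 Pa.

ΔP ≈ 276000 Pa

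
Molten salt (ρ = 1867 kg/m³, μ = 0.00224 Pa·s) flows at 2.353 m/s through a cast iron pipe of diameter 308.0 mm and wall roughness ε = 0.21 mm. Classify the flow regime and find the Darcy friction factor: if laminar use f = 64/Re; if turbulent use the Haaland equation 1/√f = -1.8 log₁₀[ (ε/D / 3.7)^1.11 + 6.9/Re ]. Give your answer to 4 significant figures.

f ≈ 0.01853

Re = ρVD/μ = 1867·2.353·0.308/0.00224 = 6.04e+05.
Re > 4000 → turbulent. ε/D = 0.00021/0.308 = 0.000682; Haaland: 1/√f = -1.8 log₁₀[7.16e-05 + 1.14e-05] = 7.346, so f = 0.01853.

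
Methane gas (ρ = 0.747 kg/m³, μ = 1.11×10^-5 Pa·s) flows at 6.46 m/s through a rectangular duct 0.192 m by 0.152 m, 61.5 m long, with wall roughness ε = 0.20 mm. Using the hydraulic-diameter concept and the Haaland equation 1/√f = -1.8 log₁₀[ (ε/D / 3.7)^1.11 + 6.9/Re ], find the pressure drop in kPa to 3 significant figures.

ΔP ≈ 0.131 kPa

Hydraulic diameter D_h = 4A/P = 4·(0.192·0.152)/(2·(0.192+0.152)) = 0.1167/0.688 = 0.1697 m.
Re = ρVD_h/μ = 0.747·6.46·0.1697/1.11e-05 = 7.376e+04.
ε/D_h = 0.0002/0.1697 = 0.00118; Haaland gives 1/√f = -1.8 log₁₀[0.000131+9.35e-05] = 6.566, so f = 0.02319.
ΔP = f(L/D_h)(ρV²/2) = 0.02319·61.5/0.1697·15.59 = 131 Pa.
ΔP = 0.131 kPa.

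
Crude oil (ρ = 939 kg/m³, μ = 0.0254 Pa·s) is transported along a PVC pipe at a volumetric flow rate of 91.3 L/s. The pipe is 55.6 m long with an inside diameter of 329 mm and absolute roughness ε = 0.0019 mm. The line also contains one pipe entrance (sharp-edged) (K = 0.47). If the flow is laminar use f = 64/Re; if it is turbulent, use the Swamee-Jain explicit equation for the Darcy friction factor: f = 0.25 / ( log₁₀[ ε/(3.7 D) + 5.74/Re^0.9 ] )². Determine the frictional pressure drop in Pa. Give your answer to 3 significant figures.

ΔP ≈ 2890 Pa

Q = 91.3 L/s = 91.3/1000 = 0.0913 m³/s.
Cross-sectional area A = πD²/4 = π(0.329)²/4 = 0.08501 m²; mean velocity V = Q/A = 0.0913/0.08501 = 1.074 m/s.
Reynolds number Re = ρVD/μ = 939 · 1.074 · 0.329 / 0.0254 = 1.306e+04.
Re > 4000 → turbulent. Relative roughness ε/D = 1.9e-06/0.329 = 5.78e-06. Swamee-Jain: f = 0.25/(log₁₀[5.78e-06/3.7 + 5.74/1.306e+04^0.9])² = 0.25/(log₁₀[1.56e-06 + 0.00113])² = 0.25/(-2.945)² = 0.02883.
Total minor-loss coefficient ΣK = 1·0.47 = 0.47.
ΔP = [f·L/D + ΣK]·(ρV²/2) = [0.02883·55.6/0.329 + 0.47]·(939·1.074²/2) = [4.872 + 0.47]·541.5 = 2893 Pa.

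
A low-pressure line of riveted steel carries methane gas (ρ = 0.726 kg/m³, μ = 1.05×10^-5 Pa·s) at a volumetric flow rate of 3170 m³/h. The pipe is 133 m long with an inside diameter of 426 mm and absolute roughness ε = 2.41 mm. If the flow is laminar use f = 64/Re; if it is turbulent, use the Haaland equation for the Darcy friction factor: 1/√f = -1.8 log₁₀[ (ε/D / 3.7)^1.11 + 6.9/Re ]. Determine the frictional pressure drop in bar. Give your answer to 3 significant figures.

Q = 3170 m³/h = 3170/3600 = 0.8806 m³/s.
Cross-sectional area A = πD²/4 = π(0.426)²/4 = 0.1425 m²; mean velocity V = Q/A = 0.8806/0.1425 = 6.178 m/s.
Reynolds number Re = ρVD/μ = 0.726 · 6.178 · 0.426 / 1.05e-05 = 1.82e+05.
Re > 4000 → turbulent. Relative roughness ε/D = 0.00241/0.426 = 0.00566. Haaland: 1/√f = -1.8 log₁₀[(0.00566/3.7)^1.11 + 6.9/1.82e+05] = -1.8 log₁₀[0.000749 + 3.79e-05] = 5.587, so f = 0.03204.
Darcy-Weisbach: ΔP = f(L/D)(ρV²/2) = 0.03204·(133/0.426)·(0.726·6.178²/2) = 0.03204·312.2·13.85 = 138.6 Pa.
ΔP = 138.6 Pa = 0.00139 bar.

ΔP ≈ 0.00139 bar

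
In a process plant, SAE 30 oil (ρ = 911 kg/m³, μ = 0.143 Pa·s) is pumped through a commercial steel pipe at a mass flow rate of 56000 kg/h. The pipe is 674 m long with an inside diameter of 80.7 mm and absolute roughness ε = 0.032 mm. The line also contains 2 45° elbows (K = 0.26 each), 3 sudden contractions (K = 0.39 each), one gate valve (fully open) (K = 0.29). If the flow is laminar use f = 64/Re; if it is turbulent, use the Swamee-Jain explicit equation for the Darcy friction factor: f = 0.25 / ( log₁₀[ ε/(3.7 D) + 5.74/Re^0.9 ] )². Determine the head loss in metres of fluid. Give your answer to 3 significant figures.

ṁ = 56000 kg/h = 56000/3600 = 15.56 kg/s.
A = πD²/4 = π(0.0807)²/4 = 0.005115 m²; mean velocity V = ṁ/(ρA) = 15.56/(911 · 0.005115) = 3.338 m/s.
Reynolds number Re = ρVD/μ = 911 · 3.338 · 0.0807 / 0.143 = 1716.
Re < 2300 → laminar flow, so f = 64/Re = 64/1716 = 0.03729 (the turbulent correlation is not needed).
Total minor-loss coefficient ΣK = 2·0.26 + 3·0.39 + 1·0.29 = 1.98.
ΔP = [f·L/D + ΣK]·(ρV²/2) = [0.03729·674/0.0807 + 1.98]·(911·3.338²/2) = [311.4 + 1.98]·5076 = 1.591e+06 Pa.
Head loss h_f = ΔP/(ρg) = 1.591e+06/(911·9.81) = 178 m.

h_f ≈ 178 m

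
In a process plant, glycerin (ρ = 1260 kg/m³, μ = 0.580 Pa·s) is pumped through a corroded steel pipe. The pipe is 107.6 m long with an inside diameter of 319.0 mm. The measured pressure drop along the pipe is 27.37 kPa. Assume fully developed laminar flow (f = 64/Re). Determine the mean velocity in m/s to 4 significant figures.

For laminar flow, f = 64/Re with Re = ρVD/μ, so Darcy-Weisbach reduces to ΔP = 32μLV/D². Solving for V: V = ΔP·D²/(32μL) = 2.737e+04·(0.319)²/(32·0.58·107.6) = 1.395 m/s.
Check: Re = ρVD/μ = 1260·1.395·0.319/0.58 = 966.5 < 2300, so the laminar assumption holds.

V ≈ 1.395 m/s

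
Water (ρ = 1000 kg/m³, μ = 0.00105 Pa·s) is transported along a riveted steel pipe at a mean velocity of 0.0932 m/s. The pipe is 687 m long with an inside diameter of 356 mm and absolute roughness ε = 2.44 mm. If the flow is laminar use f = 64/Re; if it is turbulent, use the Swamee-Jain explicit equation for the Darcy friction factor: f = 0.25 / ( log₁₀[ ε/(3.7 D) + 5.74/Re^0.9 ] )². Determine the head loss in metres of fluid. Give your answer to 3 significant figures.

Reynolds number Re = ρVD/μ = 1000 · 0.0932 · 0.356 / 0.00105 = 3.16e+04.
Re > 4000 → turbulent. Relative roughness ε/D = 0.00244/0.356 = 0.00685. Swamee-Jain: f = 0.25/(log₁₀[0.00685/3.7 + 5.74/3.16e+04^0.9])² = 0.25/(log₁₀[0.00185 + 0.000512])² = 0.25/(-2.626)² = 0.03625.
Darcy-Weisbach: ΔP = f(L/D)(ρV²/2) = 0.03625·(687/0.356)·(1000·0.0932²/2) = 0.03625·1930·4.343 = 303.8 Pa.
Head loss h_f = ΔP/(ρg) = 303.8/(1000·9.81) = 0.0310 m.

h_f ≈ 0.0310 m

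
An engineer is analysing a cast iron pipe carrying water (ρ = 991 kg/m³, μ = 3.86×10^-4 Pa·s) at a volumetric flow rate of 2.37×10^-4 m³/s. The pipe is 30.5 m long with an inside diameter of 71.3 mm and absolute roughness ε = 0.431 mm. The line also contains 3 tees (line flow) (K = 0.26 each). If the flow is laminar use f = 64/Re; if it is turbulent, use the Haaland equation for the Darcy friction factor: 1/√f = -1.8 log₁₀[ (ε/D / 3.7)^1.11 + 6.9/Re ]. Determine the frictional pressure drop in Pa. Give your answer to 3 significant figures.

ΔP ≈ 29.9 Pa

Cross-sectional area A = πD²/4 = π(0.0713)²/4 = 0.003993 m²; mean velocity V = Q/A = 0.000237/0.003993 = 0.05936 m/s.
Reynolds number Re = ρVD/μ = 991 · 0.05936 · 0.0713 / 0.000386 = 1.087e+04.
Re > 4000 → turbulent. Relative roughness ε/D = 0.000431/0.0713 = 0.00604. Haaland: 1/√f = -1.8 log₁₀[(0.00604/3.7)^1.11 + 6.9/1.087e+04] = -1.8 log₁₀[0.000807 + 0.000635] = 5.114, so f = 0.03824.
Total minor-loss coefficient ΣK = 3·0.26 = 0.78.
ΔP = [f·L/D + ΣK]·(ρV²/2) = [0.03824·30.5/0.0713 + 0.78]·(991·0.05936²/2) = [16.36 + 0.78]·1.746 = 29.92 Pa.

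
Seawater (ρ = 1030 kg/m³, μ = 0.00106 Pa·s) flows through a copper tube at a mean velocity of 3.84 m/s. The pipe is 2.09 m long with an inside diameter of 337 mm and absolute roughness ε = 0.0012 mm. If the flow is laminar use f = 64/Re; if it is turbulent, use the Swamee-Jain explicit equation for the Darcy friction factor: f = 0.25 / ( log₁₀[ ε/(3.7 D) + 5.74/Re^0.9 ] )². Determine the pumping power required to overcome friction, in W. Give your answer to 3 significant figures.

P ≈ 182 W

Reynolds number Re = ρVD/μ = 1030 · 3.84 · 0.337 / 0.00106 = 1.257e+06.
Re > 4000 → turbulent. Relative roughness ε/D = 1.2e-06/0.337 = 3.56e-06. Swamee-Jain: f = 0.25/(log₁₀[3.56e-06/3.7 + 5.74/1.257e+06^0.9])² = 0.25/(log₁₀[9.62e-07 + 1.86e-05])² = 0.25/(-4.709)² = 0.01128.
Darcy-Weisbach: ΔP = f(L/D)(ρV²/2) = 0.01128·(2.09/0.337)·(1030·3.84²/2) = 0.01128·6.202·7594 = 531 Pa.
Q = V·A = 3.84·0.0892 = 0.3425 m³/s.
Pumping power P = QΔP = 0.3425·531 = 181.9 W = 182 W.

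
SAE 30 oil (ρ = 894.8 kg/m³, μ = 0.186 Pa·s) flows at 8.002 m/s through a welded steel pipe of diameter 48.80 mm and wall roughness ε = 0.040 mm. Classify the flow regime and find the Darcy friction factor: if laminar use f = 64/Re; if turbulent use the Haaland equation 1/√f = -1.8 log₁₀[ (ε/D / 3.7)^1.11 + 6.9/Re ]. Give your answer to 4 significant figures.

Re = ρVD/μ = 894.8·8.002·0.0488/0.186 = 1879.
Re < 2300 → laminar, so f = 64/Re = 0.03407 (roughness is irrelevant in laminar flow).

f ≈ 0.03407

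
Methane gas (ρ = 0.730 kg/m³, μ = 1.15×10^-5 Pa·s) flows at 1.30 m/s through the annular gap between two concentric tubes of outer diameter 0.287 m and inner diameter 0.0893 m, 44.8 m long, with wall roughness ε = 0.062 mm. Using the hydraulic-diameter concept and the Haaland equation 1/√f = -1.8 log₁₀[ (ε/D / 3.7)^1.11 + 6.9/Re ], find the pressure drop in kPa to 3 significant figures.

ΔP ≈ 0.00386 kPa

Hydraulic diameter D_h = 4A/P = D_o - D_i = 0.287 - 0.0893 = 0.1977 m.
Re = ρVD_h/μ = 0.73·1.3·0.1977/1.15e-05 = 1.631e+04.
ε/D_h = 6.2e-05/0.1977 = 0.000314; Haaland gives 1/√f = -1.8 log₁₀[3.02e-05+0.000423] = 6.019, so f = 0.0276.
ΔP = f(L/D_h)(ρV²/2) = 0.0276·44.8/0.1977·0.6169 = 3.859 Pa.
ΔP = 0.00386 kPa.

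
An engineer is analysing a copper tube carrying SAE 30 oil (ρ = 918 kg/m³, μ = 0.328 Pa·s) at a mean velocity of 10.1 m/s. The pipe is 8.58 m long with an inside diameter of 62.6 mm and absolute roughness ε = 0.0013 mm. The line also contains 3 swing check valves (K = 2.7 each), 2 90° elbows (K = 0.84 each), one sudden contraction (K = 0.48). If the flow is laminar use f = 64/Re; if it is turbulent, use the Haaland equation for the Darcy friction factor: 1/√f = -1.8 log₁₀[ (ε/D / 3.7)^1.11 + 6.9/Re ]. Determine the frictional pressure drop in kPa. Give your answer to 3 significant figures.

ΔP ≈ 713 kPa

Reynolds number Re = ρVD/μ = 918 · 10.1 · 0.0626 / 0.328 = 1770.
Re < 2300 → laminar flow, so f = 64/Re = 64/1770 = 0.03617 (the turbulent correlation is not needed).
Total minor-loss coefficient ΣK = 3·2.7 + 2·0.84 + 1·0.48 = 10.3.
ΔP = [f·L/D + ΣK]·(ρV²/2) = [0.03617·8.58/0.0626 + 10.3]·(918·10.1²/2) = [4.957 + 10.3]·4.682e+04 = 7.125e+05 Pa.
ΔP = 7.125e+05 Pa = 713 kPa.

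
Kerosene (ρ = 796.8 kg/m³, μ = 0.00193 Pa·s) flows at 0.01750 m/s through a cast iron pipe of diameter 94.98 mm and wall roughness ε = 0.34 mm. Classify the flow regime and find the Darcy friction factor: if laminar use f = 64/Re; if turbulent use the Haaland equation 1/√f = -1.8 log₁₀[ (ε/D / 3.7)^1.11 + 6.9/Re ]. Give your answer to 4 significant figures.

f ≈ 0.09326

Re = ρVD/μ = 796.8·0.0175·0.09498/0.00193 = 686.2.
Re < 2300 → laminar, so f = 64/Re = 0.09326 (roughness is irrelevant in laminar flow).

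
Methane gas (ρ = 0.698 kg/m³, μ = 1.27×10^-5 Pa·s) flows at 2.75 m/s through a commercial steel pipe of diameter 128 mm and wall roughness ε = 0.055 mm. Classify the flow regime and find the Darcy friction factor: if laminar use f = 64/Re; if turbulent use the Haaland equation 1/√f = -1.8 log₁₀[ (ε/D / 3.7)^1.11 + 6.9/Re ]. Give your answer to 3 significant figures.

f ≈ 0.0267

Re = ρVD/μ = 0.698·2.75·0.128/1.27e-05 = 1.935e+04.
Re > 4000 → turbulent. ε/D = 5.5e-05/0.128 = 0.00043; Haaland: 1/√f = -1.8 log₁₀[4.29e-05 + 0.000357] = 6.117, so f = 0.02672.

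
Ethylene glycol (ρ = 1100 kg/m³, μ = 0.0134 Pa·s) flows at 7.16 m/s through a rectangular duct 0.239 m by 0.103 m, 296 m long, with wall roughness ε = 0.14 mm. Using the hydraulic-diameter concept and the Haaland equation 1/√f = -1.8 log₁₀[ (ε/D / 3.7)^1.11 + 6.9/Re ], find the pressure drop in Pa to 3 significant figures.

ΔP ≈ 1.29×10^6 Pa

Hydraulic diameter D_h = 4A/P = 4·(0.239·0.103)/(2·(0.239+0.103)) = 0.09847/0.684 = 0.144 m.
Re = ρVD_h/μ = 1100·7.16·0.144/0.0134 = 8.461e+04.
ε/D_h = 0.00014/0.144 = 0.000972; Haaland gives 1/√f = -1.8 log₁₀[0.000106+8.15e-05] = 6.708, so f = 0.02222.
ΔP = f(L/D_h)(ρV²/2) = 0.02222·296/0.144·2.82e+04 = 1.288e+06 Pa.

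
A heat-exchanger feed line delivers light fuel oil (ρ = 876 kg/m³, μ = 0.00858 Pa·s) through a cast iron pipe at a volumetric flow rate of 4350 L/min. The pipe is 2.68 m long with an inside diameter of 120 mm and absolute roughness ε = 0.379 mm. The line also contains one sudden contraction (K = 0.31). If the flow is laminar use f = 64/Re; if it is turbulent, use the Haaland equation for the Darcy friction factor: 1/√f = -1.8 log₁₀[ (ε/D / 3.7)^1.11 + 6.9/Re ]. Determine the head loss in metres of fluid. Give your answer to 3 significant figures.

h_f ≈ 1.96 m

Q = 4350 L/min = 4350/60000 = 0.0725 m³/s.
Cross-sectional area A = πD²/4 = π(0.12)²/4 = 0.01131 m²; mean velocity V = Q/A = 0.0725/0.01131 = 6.41 m/s.
Reynolds number Re = ρVD/μ = 876 · 6.41 · 0.12 / 0.00858 = 7.854e+04.
Re > 4000 → turbulent. Relative roughness ε/D = 0.000379/0.12 = 0.00316. Haaland: 1/√f = -1.8 log₁₀[(0.00316/3.7)^1.11 + 6.9/7.854e+04] = -1.8 log₁₀[0.000392 + 8.79e-05] = 5.973, so f = 0.02803.
Total minor-loss coefficient ΣK = 1·0.31 = 0.31.
ΔP = [f·L/D + ΣK]·(ρV²/2) = [0.02803·2.68/0.12 + 0.31]·(876·6.41²/2) = [0.6259 + 0.31]·1.8e+04 = 1.685e+04 Pa.
Head loss h_f = ΔP/(ρg) = 1.685e+04/(876·9.81) = 1.96 m.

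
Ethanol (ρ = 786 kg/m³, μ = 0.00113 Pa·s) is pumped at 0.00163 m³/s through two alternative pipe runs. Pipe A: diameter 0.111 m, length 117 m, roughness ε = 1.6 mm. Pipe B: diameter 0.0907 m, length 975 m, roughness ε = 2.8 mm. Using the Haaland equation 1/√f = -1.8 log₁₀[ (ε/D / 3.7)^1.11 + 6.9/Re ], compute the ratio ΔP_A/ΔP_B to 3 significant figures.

ΔP_A/ΔP_B ≈ 0.0339

Pipe A: V = Q/A = 0.00163/0.009677 = 0.1684 m/s; Re = 1.301e+04; ε/D = 0.0144; Haaland → f = 0.04647; ΔP_A = f(L/D)(ρV²/2) = 546.1 Pa.
Pipe B: V = Q/A = 0.00163/0.006461 = 0.2523 m/s; Re = 1.592e+04; ε/D = 0.0309; Haaland → f = 0.05986; ΔP_B = f(L/D)(ρV²/2) = 1.61e+04 Pa.
ΔP_A/ΔP_B = 546.1/1.61e+04 = 0.0339.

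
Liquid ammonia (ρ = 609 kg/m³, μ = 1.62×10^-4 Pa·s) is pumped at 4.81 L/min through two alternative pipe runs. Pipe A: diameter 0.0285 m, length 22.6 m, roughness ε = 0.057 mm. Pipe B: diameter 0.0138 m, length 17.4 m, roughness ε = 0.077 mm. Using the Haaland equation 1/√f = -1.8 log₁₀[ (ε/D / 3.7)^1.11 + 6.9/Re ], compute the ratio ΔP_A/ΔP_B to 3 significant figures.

ΔP_A/ΔP_B ≈ 0.0320

Pipe A: V = Q/A = 8.017e-05/0.0006379 = 0.1257 m/s; Re = 1.346e+04; ε/D = 0.002; Haaland → f = 0.03159; ΔP_A = f(L/D)(ρV²/2) = 120.5 Pa.
Pipe B: V = Q/A = 8.017e-05/0.0001496 = 0.536 m/s; Re = 2.781e+04; ε/D = 0.00558; Haaland → f = 0.03416; ΔP_B = f(L/D)(ρV²/2) = 3767 Pa.
ΔP_A/ΔP_B = 120.5/3767 = 0.0320.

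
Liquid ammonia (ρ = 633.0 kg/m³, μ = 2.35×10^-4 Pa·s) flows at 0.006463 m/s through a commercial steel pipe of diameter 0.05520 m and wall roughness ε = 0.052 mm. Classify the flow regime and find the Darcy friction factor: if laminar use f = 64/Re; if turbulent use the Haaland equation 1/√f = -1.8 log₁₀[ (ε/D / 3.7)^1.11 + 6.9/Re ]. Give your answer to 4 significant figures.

Re = ρVD/μ = 633·0.006463·0.0552/0.000235 = 961.
Re < 2300 → laminar, so f = 64/Re = 0.0666 (roughness is irrelevant in laminar flow).

f ≈ 0.06660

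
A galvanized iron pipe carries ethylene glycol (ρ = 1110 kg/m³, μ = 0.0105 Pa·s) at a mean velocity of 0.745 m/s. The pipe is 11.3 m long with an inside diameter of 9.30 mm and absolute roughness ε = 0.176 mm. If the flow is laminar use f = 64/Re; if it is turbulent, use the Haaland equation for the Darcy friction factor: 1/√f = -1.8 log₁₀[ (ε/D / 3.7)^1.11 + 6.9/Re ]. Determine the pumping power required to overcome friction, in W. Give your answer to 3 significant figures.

P ≈ 1.66 W

Reynolds number Re = ρVD/μ = 1110 · 0.745 · 0.0093 / 0.0105 = 732.4.
Re < 2300 → laminar flow, so f = 64/Re = 64/732.4 = 0.08738 (the turbulent correlation is not needed).
Darcy-Weisbach: ΔP = f(L/D)(ρV²/2) = 0.08738·(11.3/0.0093)·(1110·0.745²/2) = 0.08738·1215·308 = 3.27e+04 Pa.
Q = V·A = 0.745·6.793e-05 = 5.061e-05 m³/s.
Pumping power P = QΔP = 5.061e-05·3.27e+04 = 1.655 W = 1.66 W.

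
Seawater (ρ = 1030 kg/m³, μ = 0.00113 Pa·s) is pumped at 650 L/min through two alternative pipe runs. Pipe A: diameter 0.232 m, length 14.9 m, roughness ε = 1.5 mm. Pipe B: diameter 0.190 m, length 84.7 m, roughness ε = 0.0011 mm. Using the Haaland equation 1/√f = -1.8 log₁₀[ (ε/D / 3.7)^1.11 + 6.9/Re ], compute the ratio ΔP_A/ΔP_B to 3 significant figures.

ΔP_A/ΔP_B ≈ 0.114

Pipe A: V = Q/A = 0.01083/0.04227 = 0.2563 m/s; Re = 5.419e+04; ε/D = 0.00647; Haaland → f = 0.03426; ΔP_A = f(L/D)(ρV²/2) = 74.41 Pa.
Pipe B: V = Q/A = 0.01083/0.02835 = 0.3821 m/s; Re = 6.617e+04; ε/D = 5.79e-06; Haaland → f = 0.01948; ΔP_B = f(L/D)(ρV²/2) = 653 Pa.
ΔP_A/ΔP_B = 74.41/653 = 0.114.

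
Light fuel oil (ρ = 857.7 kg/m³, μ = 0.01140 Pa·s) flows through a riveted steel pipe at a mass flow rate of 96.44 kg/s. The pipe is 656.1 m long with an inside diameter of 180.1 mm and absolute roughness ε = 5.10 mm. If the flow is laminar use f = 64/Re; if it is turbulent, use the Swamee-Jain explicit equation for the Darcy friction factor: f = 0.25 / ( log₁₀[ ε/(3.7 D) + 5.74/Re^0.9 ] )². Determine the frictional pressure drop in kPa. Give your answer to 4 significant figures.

ΔP ≈ 1725 kPa

A = πD²/4 = π(0.1801)²/4 = 0.02548 m²; mean velocity V = ṁ/(ρA) = 96.44/(857.7 · 0.02548) = 4.414 m/s.
Reynolds number Re = ρVD/μ = 857.7 · 4.414 · 0.1801 / 0.0114 = 5.981e+04.
Re > 4000 → turbulent. Relative roughness ε/D = 0.0051/0.1801 = 0.0283. Swamee-Jain: f = 0.25/(log₁₀[0.0283/3.7 + 5.74/5.981e+04^0.9])² = 0.25/(log₁₀[0.00765 + 0.000288])² = 0.25/(-2.1)² = 0.05668.
Darcy-Weisbach: ΔP = f(L/D)(ρV²/2) = 0.05668·(656.1/0.1801)·(857.7·4.414²/2) = 0.05668·3643·8354 = 1.725e+06 Pa.
ΔP = 1.725e+06 Pa = 1725 kPa.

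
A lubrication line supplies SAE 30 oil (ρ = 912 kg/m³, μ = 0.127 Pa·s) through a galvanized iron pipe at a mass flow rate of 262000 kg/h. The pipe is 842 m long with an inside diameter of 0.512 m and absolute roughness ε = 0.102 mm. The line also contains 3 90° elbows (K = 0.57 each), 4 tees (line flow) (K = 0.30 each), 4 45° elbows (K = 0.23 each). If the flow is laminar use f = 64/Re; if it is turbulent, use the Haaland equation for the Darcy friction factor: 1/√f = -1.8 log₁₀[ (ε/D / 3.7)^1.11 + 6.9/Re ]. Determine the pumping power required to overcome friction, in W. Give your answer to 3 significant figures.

P ≈ 425 W

ṁ = 262000 kg/h = 262000/3600 = 72.78 kg/s.
A = πD²/4 = π(0.512)²/4 = 0.2059 m²; mean velocity V = ṁ/(ρA) = 72.78/(912 · 0.2059) = 0.3876 m/s.
Reynolds number Re = ρVD/μ = 912 · 0.3876 · 0.512 / 0.127 = 1425.
Re < 2300 → laminar flow, so f = 64/Re = 64/1425 = 0.04491 (the turbulent correlation is not needed).
Total minor-loss coefficient ΣK = 3·0.57 + 4·0.3 + 4·0.23 = 3.83.
ΔP = [f·L/D + ΣK]·(ρV²/2) = [0.04491·842/0.512 + 3.83]·(912·0.3876²/2) = [73.86 + 3.83]·68.5 = 5322 Pa.
Q = ṁ/ρ = 72.78/912 = 0.0798 m³/s.
Pumping power P = QΔP = 0.0798·5322 = 424.7 W = 425 W.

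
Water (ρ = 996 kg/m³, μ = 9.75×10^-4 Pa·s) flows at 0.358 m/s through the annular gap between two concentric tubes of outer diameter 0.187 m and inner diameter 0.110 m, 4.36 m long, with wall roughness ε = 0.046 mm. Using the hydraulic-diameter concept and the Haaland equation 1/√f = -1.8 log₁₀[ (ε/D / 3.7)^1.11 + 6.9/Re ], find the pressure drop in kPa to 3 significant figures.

ΔP ≈ 0.0904 kPa

Hydraulic diameter D_h = 4A/P = D_o - D_i = 0.187 - 0.11 = 0.077 m.
Re = ρVD_h/μ = 996·0.358·0.077/0.000975 = 2.816e+04.
ε/D_h = 4.6e-05/0.077 = 0.000597; Haaland gives 1/√f = -1.8 log₁₀[6.18e-05+0.000245] = 6.324, so f = 0.02501.
ΔP = f(L/D_h)(ρV²/2) = 0.02501·4.36/0.077·63.83 = 90.38 Pa.
ΔP = 0.0904 kPa.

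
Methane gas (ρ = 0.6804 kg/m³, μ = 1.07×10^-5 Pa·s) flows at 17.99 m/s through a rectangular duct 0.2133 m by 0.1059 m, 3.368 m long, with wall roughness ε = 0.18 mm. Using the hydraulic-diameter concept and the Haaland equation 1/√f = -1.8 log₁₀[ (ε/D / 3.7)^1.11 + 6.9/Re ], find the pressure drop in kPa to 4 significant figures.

Hydraulic diameter D_h = 4A/P = 4·(0.2133·0.1059)/(2·(0.2133+0.1059)) = 0.09035/0.6384 = 0.1415 m.
Re = ρVD_h/μ = 0.6804·17.99·0.1415/1.07e-05 = 1.619e+05.
ε/D_h = 0.00018/0.1415 = 0.00127; Haaland gives 1/√f = -1.8 log₁₀[0.000143+4.26e-05] = 6.717, so f = 0.02217.
ΔP = f(L/D_h)(ρV²/2) = 0.02217·3.368/0.1415·110.1 = 58.08 Pa.
ΔP = 0.05808 kPa.

ΔP ≈ 0.05808 kPa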